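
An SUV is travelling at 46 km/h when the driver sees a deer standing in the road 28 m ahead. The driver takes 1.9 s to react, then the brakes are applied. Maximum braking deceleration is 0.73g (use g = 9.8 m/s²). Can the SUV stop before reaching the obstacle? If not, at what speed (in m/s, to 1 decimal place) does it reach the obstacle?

No — it strikes the obstacle at 10.5 m/s

46 km/h ÷ 3.6 = 12.7778 m/s.
a = 0.73 × 9.8 = 7.154 m/s².
Reaction distance = 12.7778 × 1.9 = 24.278 m.
Braking distance needed to stop: v²/(2a) = 163.272 / 14.308 = 11.411 m, so total needed = 24.278 + 11.411 = 35.689 m > 28 m — it cannot stop.
Distance remaining when braking begins: 28 − 24.278 = 3.722 m.
v² = v₀² − 2a·d = 163.272 − 2 × 7.154 × 3.722 = 110.018 m²/s².
v = √110.018 = 10.489 m/s.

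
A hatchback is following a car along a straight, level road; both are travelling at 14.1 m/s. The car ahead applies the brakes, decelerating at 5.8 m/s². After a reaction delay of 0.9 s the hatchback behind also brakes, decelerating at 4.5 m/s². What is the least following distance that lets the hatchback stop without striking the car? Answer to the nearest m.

Leader travels v²/(2a_L) = 198.810 / 11.600 = 17.139 m before stopping.
Follower covers v·t_r = 14.1000 × 0.9 = 12.690 m while reacting, then v²/(2a_F) = 198.810 / 9.000 = 22.090 m while braking, for a total of 12.690 + 22.090 = 34.780 m.
Since a_F ≤ a_L and the follower starts braking later, the follower is never slower than the leader, so the closest approach is when both have stopped.
Minimum gap = 34.780 − 17.139 = 17.641 m.

Minimum gap ≈ 18 m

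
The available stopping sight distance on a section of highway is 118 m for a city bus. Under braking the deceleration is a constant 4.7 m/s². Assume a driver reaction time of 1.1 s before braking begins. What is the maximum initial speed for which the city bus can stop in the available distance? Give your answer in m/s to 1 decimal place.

Maximum speed ≈ 28.5 m/s

Stopping distance: v·t_r + v²/(2a) = 118 with t_r = 1.1 s and a = 4.700 m/s².
So v² + 10.340 v − 1109.20 = 0.
Positive root: v = −a·t_r + √((a·t_r)² + 2a·d) = −5.170 + √(26.729 + 1109.20) = 28.5335 m/s.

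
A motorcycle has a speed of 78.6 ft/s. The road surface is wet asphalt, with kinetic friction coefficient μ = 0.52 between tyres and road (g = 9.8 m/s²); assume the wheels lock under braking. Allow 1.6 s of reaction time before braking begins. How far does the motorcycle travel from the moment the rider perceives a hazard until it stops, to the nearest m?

Total stopping distance ≈ 95 m

78.6 ft/s × 0.3048 = 23.9573 m/s.
a = μg = 0.52 × 9.8 = 5.096 m/s².
Reaction distance = v·t_r = 23.9573 × 1.6 = 38.332 m.
Braking distance = v²/(2a) = 23.9573² / (2 × 5.096) = 573.952 / 10.192 = 56.314 m.
Total = 38.332 + 56.314 = 94.646 m.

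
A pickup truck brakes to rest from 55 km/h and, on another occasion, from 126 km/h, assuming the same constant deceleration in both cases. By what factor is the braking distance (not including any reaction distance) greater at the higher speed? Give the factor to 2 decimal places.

Factor ≈ 5.25

Braking distance d = v²/(2a), so with a fixed, d ∝ v².
Factor = (126/55)² = 2.2909² = 5.2482.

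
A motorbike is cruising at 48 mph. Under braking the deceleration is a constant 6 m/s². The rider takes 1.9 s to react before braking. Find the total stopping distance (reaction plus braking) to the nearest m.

Total stopping distance ≈ 79 m

48 mph × 0.44704 = 21.4579 m/s.
Reaction distance = v·t_r = 21.4579 × 1.9 = 40.770 m.
Braking distance = v²/(2a) = 21.4579² / (2 × 6.000) = 460.441 / 12.000 = 38.370 m.
Total = 40.770 + 38.370 = 79.140 m.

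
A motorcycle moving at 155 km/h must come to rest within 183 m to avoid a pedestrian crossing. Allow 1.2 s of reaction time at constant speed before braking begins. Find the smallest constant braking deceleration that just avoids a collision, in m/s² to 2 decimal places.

Required deceleration ≈ 7.06 m/s²

155 km/h ÷ 3.6 = 43.0556 m/s.
Distance covered during reaction = 43.0556 × 1.2 = 51.667 m.
Distance available for braking: 183 − 51.667 = 131.333 m.
v² = 2a·d ⇒ a = v²/(2d) = 43.0556² / (2 × 131.333) = 1853.785 / 262.666 = 7.0576 m/s².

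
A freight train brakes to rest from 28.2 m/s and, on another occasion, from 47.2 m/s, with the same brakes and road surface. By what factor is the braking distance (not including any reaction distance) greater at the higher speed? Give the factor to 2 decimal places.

Factor ≈ 2.80

Braking distance d = v²/(2a), so with a fixed, d ∝ v².
Factor = (47.2/28.2)² = 1.6738² = 2.8016.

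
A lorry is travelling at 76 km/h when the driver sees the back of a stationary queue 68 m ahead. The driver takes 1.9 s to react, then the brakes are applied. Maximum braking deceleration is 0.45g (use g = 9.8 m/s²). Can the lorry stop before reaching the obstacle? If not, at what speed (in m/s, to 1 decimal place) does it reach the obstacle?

No — it strikes the obstacle at 14.1 m/s

76 km/h ÷ 3.6 = 21.1111 m/s.
a = 0.45 × 9.8 = 4.410 m/s².
Reaction distance = 21.1111 × 1.9 = 40.111 m.
Braking distance needed to stop: v²/(2a) = 445.679 / 8.820 = 50.530 m, so total needed = 40.111 + 50.530 = 90.641 m > 68 m — it cannot stop.
Distance remaining when braking begins: 68 − 40.111 = 27.889 m.
v² = v₀² − 2a·d = 445.679 − 2 × 4.410 × 27.889 = 199.698 m²/s².
v = √199.698 = 14.131 m/s.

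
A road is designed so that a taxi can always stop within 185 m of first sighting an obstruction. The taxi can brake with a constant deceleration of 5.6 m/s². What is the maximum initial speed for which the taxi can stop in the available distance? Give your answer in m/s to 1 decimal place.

v²/(2a) = d ⇒ v = √(2 × 5.600 × 185) = √2072.00 = 45.5192 m/s.

Maximum speed ≈ 45.5 m/s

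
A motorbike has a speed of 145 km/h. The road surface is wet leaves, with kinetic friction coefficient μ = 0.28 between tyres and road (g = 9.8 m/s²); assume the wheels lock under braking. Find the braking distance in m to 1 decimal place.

Braking distance ≈ 295.6 m

145 km/h ÷ 3.6 = 40.2778 m/s.
a = μg = 0.28 × 9.8 = 2.744 m/s².
Braking distance = v²/(2a) = 40.2778² / (2 × 2.744) = 1622.301 / 5.488 = 295.609 m.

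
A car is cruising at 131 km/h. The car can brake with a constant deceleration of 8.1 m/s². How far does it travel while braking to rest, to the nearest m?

131 km/h ÷ 3.6 = 36.3889 m/s.
Braking distance = v²/(2a) = 36.3889² / (2 × 8.100) = 1324.152 / 16.200 = 81.738 m.

Braking distance ≈ 82 m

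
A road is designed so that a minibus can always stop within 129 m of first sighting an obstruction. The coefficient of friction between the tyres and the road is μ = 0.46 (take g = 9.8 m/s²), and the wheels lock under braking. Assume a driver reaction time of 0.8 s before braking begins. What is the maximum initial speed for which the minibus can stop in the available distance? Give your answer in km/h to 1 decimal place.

a = μg = 0.46 × 9.8 = 4.508 m/s².
Stopping distance: v·t_r + v²/(2a) = 129 with t_r = 0.8 s and a = 4.508 m/s².
So v² + 7.213 v − 1163.06 = 0.
Positive root: v = −a·t_r + √((a·t_r)² + 2a·d) = −3.606 + √(13.003 + 1163.06) = 30.6878 m/s.
30.6878 m/s × 3.6 = 110.476 km/h.

Maximum speed ≈ 110.5 km/h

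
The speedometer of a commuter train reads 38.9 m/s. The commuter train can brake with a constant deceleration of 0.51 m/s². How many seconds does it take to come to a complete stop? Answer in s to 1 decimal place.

Braking time ≈ 76.3 s

Braking time = v/a = 38.9000 / 0.510 = 76.275 s.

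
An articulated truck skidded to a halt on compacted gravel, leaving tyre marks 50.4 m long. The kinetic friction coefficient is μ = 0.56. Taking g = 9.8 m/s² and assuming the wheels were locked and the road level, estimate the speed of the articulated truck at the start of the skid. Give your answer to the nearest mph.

Deceleration a = μg = 0.56 × 9.8 = 5.488 m/s².
v = √(2a·d) = √(2 × 5.488 × 50.4) = √553.190 = 23.5200 m/s.
= 23.5200 ÷ 0.44704 = 52.613 mph.

Initial speed ≈ 53 mph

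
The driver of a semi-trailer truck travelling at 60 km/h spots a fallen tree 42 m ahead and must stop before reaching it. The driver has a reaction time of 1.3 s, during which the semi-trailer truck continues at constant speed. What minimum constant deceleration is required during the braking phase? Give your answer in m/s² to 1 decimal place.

60 km/h ÷ 3.6 = 16.6667 m/s.
Distance covered during reaction = 16.6667 × 1.3 = 21.667 m.
Distance available for braking: 42 − 21.667 = 20.333 m.
v² = 2a·d ⇒ a = v²/(2d) = 16.6667² / (2 × 20.333) = 277.779 / 40.666 = 6.8307 m/s².

Required deceleration ≈ 6.8 m/s²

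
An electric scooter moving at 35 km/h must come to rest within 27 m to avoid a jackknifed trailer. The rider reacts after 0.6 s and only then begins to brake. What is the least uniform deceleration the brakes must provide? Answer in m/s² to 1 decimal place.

Required deceleration ≈ 2.2 m/s²

35 km/h ÷ 3.6 = 9.7222 m/s.
Distance covered during reaction = 9.7222 × 0.6 = 5.833 m.
Distance available for braking: 27 − 5.833 = 21.167 m.
v² = 2a·d ⇒ a = v²/(2d) = 9.7222² / (2 × 21.167) = 94.521 / 42.334 = 2.2327 m/s².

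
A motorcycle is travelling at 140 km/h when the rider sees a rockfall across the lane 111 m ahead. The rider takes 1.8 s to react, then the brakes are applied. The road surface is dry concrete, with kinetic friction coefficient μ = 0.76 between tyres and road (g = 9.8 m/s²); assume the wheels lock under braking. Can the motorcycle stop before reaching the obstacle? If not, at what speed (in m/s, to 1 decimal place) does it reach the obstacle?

140 km/h ÷ 3.6 = 38.8889 m/s.
a = μg = 0.76 × 9.8 = 7.448 m/s².
Reaction distance = 38.8889 × 1.8 = 70.000 m.
Braking distance needed to stop: v²/(2a) = 1512.347 / 14.896 = 101.527 m, so total needed = 70.000 + 101.527 = 171.527 m > 111 m — it cannot stop.
Distance remaining when braking begins: 111 − 70.000 = 41.000 m.
v² = v₀² − 2a·d = 1512.347 − 2 × 7.448 × 41.000 = 901.611 m²/s².
v = √901.611 = 30.027 m/s.

No — it strikes the obstacle at 30.0 m/s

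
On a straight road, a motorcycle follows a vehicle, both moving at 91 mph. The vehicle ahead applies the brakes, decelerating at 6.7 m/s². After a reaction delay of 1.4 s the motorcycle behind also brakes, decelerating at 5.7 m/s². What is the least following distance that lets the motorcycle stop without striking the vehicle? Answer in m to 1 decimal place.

Minimum gap ≈ 78.6 m

91 mph × 0.44704 = 40.6806 m/s.
Leader travels v²/(2a_L) = 1654.911 / 13.400 = 123.501 m before stopping.
Follower covers v·t_r = 40.6806 × 1.4 = 56.953 m while reacting, then v²/(2a_F) = 1654.911 / 11.400 = 145.168 m while braking, for a total of 56.953 + 145.168 = 202.121 m.
Since a_F ≤ a_L and the follower starts braking later, the follower is never slower than the leader, so the closest approach is when both have stopped.
Minimum gap = 202.121 − 123.501 = 78.620 m.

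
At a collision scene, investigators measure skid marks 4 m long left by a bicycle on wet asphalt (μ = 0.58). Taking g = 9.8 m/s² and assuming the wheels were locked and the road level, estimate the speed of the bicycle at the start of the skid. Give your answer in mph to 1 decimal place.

Deceleration a = μg = 0.58 × 9.8 = 5.684 m/s².
v = √(2a·d) = √(2 × 5.684 × 4) = √45.472 = 6.7433 m/s.
= 6.7433 ÷ 0.44704 = 15.084 mph.

Initial speed ≈ 15.1 mph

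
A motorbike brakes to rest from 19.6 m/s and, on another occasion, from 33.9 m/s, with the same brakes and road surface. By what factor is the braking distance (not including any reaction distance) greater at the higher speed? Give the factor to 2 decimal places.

Braking distance d = v²/(2a), so with a fixed, d ∝ v².
Factor = (33.9/19.6)² = 1.7296² = 2.9915.

Factor ≈ 2.99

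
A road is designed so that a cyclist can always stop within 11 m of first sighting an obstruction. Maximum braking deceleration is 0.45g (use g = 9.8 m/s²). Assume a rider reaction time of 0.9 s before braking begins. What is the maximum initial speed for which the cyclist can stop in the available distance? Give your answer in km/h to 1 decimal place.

a = 0.45 × 9.8 = 4.410 m/s².
Stopping distance: v·t_r + v²/(2a) = 11 with t_r = 0.9 s and a = 4.410 m/s².
So v² + 7.938 v − 97.02 = 0.
Positive root: v = −a·t_r + √((a·t_r)² + 2a·d) = −3.969 + √(15.753 + 97.02) = 6.6505 m/s.
6.6505 m/s × 3.6 = 23.942 km/h.

Maximum speed ≈ 23.9 km/h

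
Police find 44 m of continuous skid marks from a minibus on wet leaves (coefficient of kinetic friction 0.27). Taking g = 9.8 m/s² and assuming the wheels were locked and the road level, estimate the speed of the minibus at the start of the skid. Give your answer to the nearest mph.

Initial speed ≈ 34 mph

Deceleration a = μg = 0.27 × 9.8 = 2.646 m/s².
v = √(2a·d) = √(2 × 2.646 × 44) = √232.848 = 15.2594 m/s.
= 15.2594 ÷ 0.44704 = 34.134 mph.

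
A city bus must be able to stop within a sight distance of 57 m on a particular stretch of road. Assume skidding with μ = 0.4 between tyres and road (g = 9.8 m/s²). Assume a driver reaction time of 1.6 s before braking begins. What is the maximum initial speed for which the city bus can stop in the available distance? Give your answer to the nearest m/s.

a = μg = 0.4 × 9.8 = 3.920 m/s².
Stopping distance: v·t_r + v²/(2a) = 57 with t_r = 1.6 s and a = 3.920 m/s².
So v² + 12.544 v − 446.88 = 0.
Positive root: v = −a·t_r + √((a·t_r)² + 2a·d) = −6.272 + √(39.338 + 446.88) = 15.7784 m/s.

Maximum speed ≈ 16 m/s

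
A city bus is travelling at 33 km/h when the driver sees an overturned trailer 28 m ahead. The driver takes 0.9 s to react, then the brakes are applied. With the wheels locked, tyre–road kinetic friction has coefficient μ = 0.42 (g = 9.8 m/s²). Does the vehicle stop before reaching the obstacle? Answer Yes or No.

33 km/h ÷ 3.6 = 9.1667 m/s.
a = μg = 0.42 × 9.8 = 4.116 m/s².
Reaction distance = 9.1667 × 0.9 = 8.250 m.
Braking distance = v²/(2a) = 84.028 / 8.232 = 10.207 m.
Total stopping distance = 8.250 + 10.207 = 18.457 m, vs 28 m available — it stops with 28 − 18.457 = 9.543 m to spare.

Yes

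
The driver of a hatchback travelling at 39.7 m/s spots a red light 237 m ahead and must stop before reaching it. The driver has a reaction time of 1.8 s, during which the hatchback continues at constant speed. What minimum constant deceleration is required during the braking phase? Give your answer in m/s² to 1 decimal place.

Required deceleration ≈ 4.8 m/s²

Distance covered during reaction = 39.7000 × 1.8 = 71.460 m.
Distance available for braking: 237 − 71.460 = 165.540 m.
v² = 2a·d ⇒ a = v²/(2d) = 39.7000² / (2 × 165.540) = 1576.090 / 331.080 = 4.7605 m/s².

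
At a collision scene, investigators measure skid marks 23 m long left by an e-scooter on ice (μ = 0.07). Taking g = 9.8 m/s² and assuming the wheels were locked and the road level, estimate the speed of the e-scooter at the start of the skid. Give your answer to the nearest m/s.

Deceleration a = μg = 0.07 × 9.8 = 0.686 m/s².
v = √(2a·d) = √(2 × 0.686 × 23) = √31.556 = 5.6175 m/s.

Initial speed ≈ 6 m/s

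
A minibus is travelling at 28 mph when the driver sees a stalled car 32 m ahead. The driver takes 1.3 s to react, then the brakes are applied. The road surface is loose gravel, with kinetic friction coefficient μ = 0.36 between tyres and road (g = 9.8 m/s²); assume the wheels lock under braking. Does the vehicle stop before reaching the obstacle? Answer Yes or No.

No

28 mph × 0.44704 = 12.5171 m/s.
a = μg = 0.36 × 9.8 = 3.528 m/s².
Reaction distance = 12.5171 × 1.3 = 16.272 m.
Braking distance = v²/(2a) = 156.678 / 7.056 = 22.205 m.
Total stopping distance = 16.272 + 22.205 = 38.477 m, vs 32 m available — it cannot stop in time and overshoots by 38.477 − 32 = 6.477 m.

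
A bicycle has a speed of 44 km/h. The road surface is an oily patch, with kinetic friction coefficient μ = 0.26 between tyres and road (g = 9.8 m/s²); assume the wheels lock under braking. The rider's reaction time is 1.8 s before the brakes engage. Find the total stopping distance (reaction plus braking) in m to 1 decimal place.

Total stopping distance ≈ 51.3 m

44 km/h ÷ 3.6 = 12.2222 m/s.
a = μg = 0.26 × 9.8 = 2.548 m/s².
Reaction distance = v·t_r = 12.2222 × 1.8 = 22.000 m.
Braking distance = v²/(2a) = 12.2222² / (2 × 2.548) = 149.382 / 5.096 = 29.314 m.
Total = 22.000 + 29.314 = 51.314 m.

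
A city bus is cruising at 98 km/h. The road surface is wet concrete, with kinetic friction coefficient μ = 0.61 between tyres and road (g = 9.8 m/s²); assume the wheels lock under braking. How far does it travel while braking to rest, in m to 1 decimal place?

98 km/h ÷ 3.6 = 27.2222 m/s.
a = μg = 0.61 × 9.8 = 5.978 m/s².
Braking distance = v²/(2a) = 27.2222² / (2 × 5.978) = 741.048 / 11.956 = 61.981 m.

Braking distance ≈ 62.0 m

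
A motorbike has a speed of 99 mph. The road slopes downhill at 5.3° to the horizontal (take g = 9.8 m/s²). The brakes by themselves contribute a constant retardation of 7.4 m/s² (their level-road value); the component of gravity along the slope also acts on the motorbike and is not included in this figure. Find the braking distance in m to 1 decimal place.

99 mph × 0.44704 = 44.2570 m/s.
Gravity along the downhill slope reduces the braking deceleration: a_eff = 7.400 − 9.8·sin 5.3° = 7.400 − 0.905 = 6.495 m/s².
Braking distance = v²/(2a) = 44.2570² / (2 × 6.495) = 1958.682 / 12.990 = 150.784 m.

Braking distance ≈ 150.8 m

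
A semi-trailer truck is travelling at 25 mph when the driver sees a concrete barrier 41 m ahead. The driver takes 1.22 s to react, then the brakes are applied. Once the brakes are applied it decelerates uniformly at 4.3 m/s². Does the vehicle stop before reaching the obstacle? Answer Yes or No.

Yes

25 mph × 0.44704 = 11.1760 m/s.
Reaction distance = 11.1760 × 1.22 = 13.635 m.
Braking distance = v²/(2a) = 124.903 / 8.600 = 14.524 m.
Total stopping distance = 13.635 + 14.524 = 28.159 m, vs 41 m available — it stops with 41 − 28.159 = 12.841 m to spare.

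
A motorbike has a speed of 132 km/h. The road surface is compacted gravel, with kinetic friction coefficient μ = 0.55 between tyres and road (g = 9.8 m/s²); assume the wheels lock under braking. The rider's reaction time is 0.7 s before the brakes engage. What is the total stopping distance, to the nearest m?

132 km/h ÷ 3.6 = 36.6667 m/s.
a = μg = 0.55 × 9.8 = 5.390 m/s².
Reaction distance = v·t_r = 36.6667 × 0.7 = 25.667 m.
Braking distance = v²/(2a) = 36.6667² / (2 × 5.390) = 1344.447 / 10.780 = 124.717 m.
Total = 25.667 + 124.717 = 150.384 m.

Total stopping distance ≈ 150 m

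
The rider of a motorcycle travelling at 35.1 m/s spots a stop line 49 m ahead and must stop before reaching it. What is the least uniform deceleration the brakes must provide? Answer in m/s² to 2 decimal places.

Required deceleration ≈ 12.57 m/s²

v² = 2a·d ⇒ a = v²/(2d) = 35.1000² / (2 × 49.000) = 1232.010 / 98.000 = 12.5715 m/s².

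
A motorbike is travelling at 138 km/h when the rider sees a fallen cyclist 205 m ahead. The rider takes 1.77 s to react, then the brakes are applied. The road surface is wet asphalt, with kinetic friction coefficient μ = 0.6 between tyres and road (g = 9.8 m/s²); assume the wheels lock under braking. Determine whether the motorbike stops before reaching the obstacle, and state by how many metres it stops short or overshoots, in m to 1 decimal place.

Yes — it stops 12.2 m short of the obstacle

138 km/h ÷ 3.6 = 38.3333 m/s.
a = μg = 0.6 × 9.8 = 5.880 m/s².
Reaction distance = 38.3333 × 1.77 = 67.850 m.
Braking distance = v²/(2a) = 1469.442 / 11.760 = 124.953 m.
Total stopping distance = 67.850 + 124.953 = 192.803 m, vs 205 m available — it stops with 205 − 192.803 = 12.197 m to spare.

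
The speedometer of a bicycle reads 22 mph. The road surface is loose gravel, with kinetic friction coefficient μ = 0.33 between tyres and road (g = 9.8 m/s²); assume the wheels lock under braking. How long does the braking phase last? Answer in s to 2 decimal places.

22 mph × 0.44704 = 9.8349 m/s.
a = μg = 0.33 × 9.8 = 3.234 m/s².
Braking time = v/a = 9.8349 / 3.234 = 3.041 s.

Braking time ≈ 3.04 s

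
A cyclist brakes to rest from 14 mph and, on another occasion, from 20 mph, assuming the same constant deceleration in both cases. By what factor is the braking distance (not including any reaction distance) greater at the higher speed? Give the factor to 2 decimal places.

Braking distance d = v²/(2a), so with a fixed, d ∝ v².
Factor = (20/14)² = 1.4286² = 2.0409.

Factor ≈ 2.04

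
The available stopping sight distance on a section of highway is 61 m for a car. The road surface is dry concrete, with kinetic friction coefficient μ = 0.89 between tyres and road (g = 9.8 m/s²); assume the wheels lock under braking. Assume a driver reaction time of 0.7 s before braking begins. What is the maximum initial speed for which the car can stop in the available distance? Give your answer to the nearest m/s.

Maximum speed ≈ 27 m/s

a = μg = 0.89 × 9.8 = 8.722 m/s².
Stopping distance: v·t_r + v²/(2a) = 61 with t_r = 0.7 s and a = 8.722 m/s².
So v² + 12.211 v − 1064.08 = 0.
Positive root: v = −a·t_r + √((a·t_r)² + 2a·d) = −6.105 + √(37.271 + 1064.08) = 27.0816 m/s.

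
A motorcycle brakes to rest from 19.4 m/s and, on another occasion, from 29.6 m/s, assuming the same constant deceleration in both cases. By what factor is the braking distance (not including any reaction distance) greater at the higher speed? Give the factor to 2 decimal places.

Braking distance d = v²/(2a), so with a fixed, d ∝ v².
Factor = (29.6/19.4)² = 1.5258² = 2.3281.

Factor ≈ 2.33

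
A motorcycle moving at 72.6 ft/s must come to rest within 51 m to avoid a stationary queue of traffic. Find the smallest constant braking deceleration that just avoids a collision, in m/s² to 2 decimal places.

Required deceleration ≈ 4.80 m/s²

72.6 ft/s × 0.3048 = 22.1285 m/s.
v² = 2a·d ⇒ a = v²/(2d) = 22.1285² / (2 × 51.000) = 489.671 / 102.000 = 4.8007 m/s².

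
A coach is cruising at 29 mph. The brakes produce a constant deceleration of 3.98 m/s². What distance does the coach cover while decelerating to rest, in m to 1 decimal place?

Braking distance ≈ 21.1 m

29 mph × 0.44704 = 12.9642 m/s.
Braking distance = v²/(2a) = 12.9642² / (2 × 3.980) = 168.070 / 7.960 = 21.114 m.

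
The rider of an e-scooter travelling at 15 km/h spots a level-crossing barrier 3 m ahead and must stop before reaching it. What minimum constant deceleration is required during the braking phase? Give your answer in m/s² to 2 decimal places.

15 km/h ÷ 3.6 = 4.1667 m/s.
v² = 2a·d ⇒ a = v²/(2d) = 4.1667² / (2 × 3.000) = 17.361 / 6.000 = 2.8935 m/s².

Required deceleration ≈ 2.89 m/s²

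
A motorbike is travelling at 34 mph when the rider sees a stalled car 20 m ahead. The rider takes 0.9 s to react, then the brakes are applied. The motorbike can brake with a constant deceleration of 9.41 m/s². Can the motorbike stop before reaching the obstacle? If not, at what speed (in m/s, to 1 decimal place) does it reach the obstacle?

No — it strikes the obstacle at 10.6 m/s

34 mph × 0.44704 = 15.1994 m/s.
Reaction distance = 15.1994 × 0.9 = 13.679 m.
Braking distance needed to stop: v²/(2a) = 231.022 / 18.820 = 12.275 m, so total needed = 13.679 + 12.275 = 25.954 m > 20 m — it cannot stop.
Distance remaining when braking begins: 20 − 13.679 = 6.321 m.
v² = v₀² − 2a·d = 231.022 − 2 × 9.410 × 6.321 = 112.061 m²/s².
v = √112.061 = 10.586 m/s.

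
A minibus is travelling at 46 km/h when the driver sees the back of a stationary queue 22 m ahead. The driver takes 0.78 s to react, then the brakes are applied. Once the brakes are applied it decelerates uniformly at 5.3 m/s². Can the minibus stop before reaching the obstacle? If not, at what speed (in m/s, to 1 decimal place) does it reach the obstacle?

46 km/h ÷ 3.6 = 12.7778 m/s.
Reaction distance = 12.7778 × 0.78 = 9.967 m.
Braking distance needed to stop: v²/(2a) = 163.272 / 10.600 = 15.403 m, so total needed = 9.967 + 15.403 = 25.370 m > 22 m — it cannot stop.
Distance remaining when braking begins: 22 − 9.967 = 12.033 m.
v² = v₀² − 2a·d = 163.272 − 2 × 5.300 × 12.033 = 35.722 m²/s².
v = √35.722 = 5.977 m/s.

No — it strikes the obstacle at 6.0 m/s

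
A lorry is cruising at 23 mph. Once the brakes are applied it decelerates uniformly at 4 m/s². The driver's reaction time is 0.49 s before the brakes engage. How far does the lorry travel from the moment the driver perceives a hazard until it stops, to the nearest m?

23 mph × 0.44704 = 10.2819 m/s.
Reaction distance = v·t_r = 10.2819 × 0.49 = 5.038 m.
Braking distance = v²/(2a) = 10.2819² / (2 × 4.000) = 105.717 / 8.000 = 13.215 m.
Total = 5.038 + 13.215 = 18.253 m.

Total stopping distance ≈ 18 m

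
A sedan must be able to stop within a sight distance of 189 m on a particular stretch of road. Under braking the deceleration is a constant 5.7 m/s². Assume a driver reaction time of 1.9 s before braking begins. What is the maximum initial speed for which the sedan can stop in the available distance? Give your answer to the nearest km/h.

Stopping distance: v·t_r + v²/(2a) = 189 with t_r = 1.9 s and a = 5.700 m/s².
So v² + 21.660 v − 2154.60 = 0.
Positive root: v = −a·t_r + √((a·t_r)² + 2a·d) = −10.830 + √(117.289 + 2154.60) = 36.8343 m/s.
36.8343 m/s × 3.6 = 132.603 km/h.

Maximum speed ≈ 133 km/h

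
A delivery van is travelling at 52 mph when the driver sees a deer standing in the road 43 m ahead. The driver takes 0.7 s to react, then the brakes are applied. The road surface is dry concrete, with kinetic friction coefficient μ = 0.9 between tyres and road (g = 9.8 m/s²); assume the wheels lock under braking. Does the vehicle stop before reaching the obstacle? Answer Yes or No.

No

52 mph × 0.44704 = 23.2461 m/s.
a = μg = 0.9 × 9.8 = 8.820 m/s².
Reaction distance = 23.2461 × 0.7 = 16.272 m.
Braking distance = v²/(2a) = 540.381 / 17.640 = 30.634 m.
Total stopping distance = 16.272 + 30.634 = 46.906 m, vs 43 m available — it cannot stop in time and overshoots by 46.906 − 43 = 3.906 m.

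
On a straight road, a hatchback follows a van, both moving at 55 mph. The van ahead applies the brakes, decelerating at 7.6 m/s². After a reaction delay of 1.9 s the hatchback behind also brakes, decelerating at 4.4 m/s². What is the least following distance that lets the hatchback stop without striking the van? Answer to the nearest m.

Minimum gap ≈ 76 m

55 mph × 0.44704 = 24.5872 m/s.
Leader travels v²/(2a_L) = 604.530 / 15.200 = 39.772 m before stopping.
Follower covers v·t_r = 24.5872 × 1.9 = 46.716 m while reacting, then v²/(2a_F) = 604.530 / 8.800 = 68.697 m while braking, for a total of 46.716 + 68.697 = 115.413 m.
Since a_F ≤ a_L and the follower starts braking later, the follower is never slower than the leader, so the closest approach is when both have stopped.
Minimum gap = 115.413 − 39.772 = 75.641 m.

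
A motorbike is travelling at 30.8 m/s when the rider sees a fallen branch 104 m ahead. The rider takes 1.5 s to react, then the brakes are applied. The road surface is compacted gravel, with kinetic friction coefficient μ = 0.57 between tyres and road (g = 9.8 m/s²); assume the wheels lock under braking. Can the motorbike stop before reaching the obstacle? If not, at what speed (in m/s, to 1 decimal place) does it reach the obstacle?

a = μg = 0.57 × 9.8 = 5.586 m/s².
Reaction distance = 30.8000 × 1.5 = 46.200 m.
Braking distance needed to stop: v²/(2a) = 948.640 / 11.172 = 84.912 m, so total needed = 46.200 + 84.912 = 131.112 m > 104 m — it cannot stop.
Distance remaining when braking begins: 104 − 46.200 = 57.800 m.
v² = v₀² − 2a·d = 948.640 − 2 × 5.586 × 57.800 = 302.898 m²/s².
v = √302.898 = 17.404 m/s.

No — it strikes the obstacle at 17.4 m/s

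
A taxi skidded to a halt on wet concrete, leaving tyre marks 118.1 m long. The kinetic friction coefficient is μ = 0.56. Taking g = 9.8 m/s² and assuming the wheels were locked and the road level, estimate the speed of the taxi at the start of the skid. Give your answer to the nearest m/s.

Deceleration a = μg = 0.56 × 9.8 = 5.488 m/s².
v = √(2a·d) = √(2 × 5.488 × 118.1) = √1296.266 = 36.0037 m/s.

Initial speed ≈ 36 m/s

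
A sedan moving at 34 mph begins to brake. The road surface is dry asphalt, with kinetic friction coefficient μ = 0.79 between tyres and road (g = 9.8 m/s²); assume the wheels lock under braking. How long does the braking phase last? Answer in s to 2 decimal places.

Braking time ≈ 1.96 s

34 mph × 0.44704 = 15.1994 m/s.
a = μg = 0.79 × 9.8 = 7.742 m/s².
Braking time = v/a = 15.1994 / 7.742 = 1.963 s.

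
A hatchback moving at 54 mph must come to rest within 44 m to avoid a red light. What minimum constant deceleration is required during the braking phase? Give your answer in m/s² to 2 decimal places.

Required deceleration ≈ 6.62 m/s²

54 mph × 0.44704 = 24.1402 m/s.
v² = 2a·d ⇒ a = v²/(2d) = 24.1402² / (2 × 44.000) = 582.749 / 88.000 = 6.6221 m/s².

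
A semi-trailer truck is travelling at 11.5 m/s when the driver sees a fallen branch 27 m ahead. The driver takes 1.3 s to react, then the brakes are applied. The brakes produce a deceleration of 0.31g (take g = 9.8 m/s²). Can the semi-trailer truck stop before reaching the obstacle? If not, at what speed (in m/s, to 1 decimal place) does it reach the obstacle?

No — it strikes the obstacle at 7.7 m/s

a = 0.31 × 9.8 = 3.038 m/s².
Reaction distance = 11.5000 × 1.3 = 14.950 m.
Braking distance needed to stop: v²/(2a) = 132.250 / 6.076 = 21.766 m, so total needed = 14.950 + 21.766 = 36.716 m > 27 m — it cannot stop.
Distance remaining when braking begins: 27 − 14.950 = 12.050 m.
v² = v₀² − 2a·d = 132.250 − 2 × 3.038 × 12.050 = 59.034 m²/s².
v = √59.034 = 7.683 m/s.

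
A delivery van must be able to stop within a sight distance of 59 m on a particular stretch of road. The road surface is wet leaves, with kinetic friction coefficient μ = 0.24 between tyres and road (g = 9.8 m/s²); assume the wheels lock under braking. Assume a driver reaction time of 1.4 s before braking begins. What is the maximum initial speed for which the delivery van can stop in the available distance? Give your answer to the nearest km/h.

a = μg = 0.24 × 9.8 = 2.352 m/s².
Stopping distance: v·t_r + v²/(2a) = 59 with t_r = 1.4 s and a = 2.352 m/s².
So v² + 6.586 v − 277.54 = 0.
Positive root: v = −a·t_r + √((a·t_r)² + 2a·d) = −3.293 + √(10.844 + 277.54) = 13.6889 m/s.
13.6889 m/s × 3.6 = 49.280 km/h.

Maximum speed ≈ 49 km/h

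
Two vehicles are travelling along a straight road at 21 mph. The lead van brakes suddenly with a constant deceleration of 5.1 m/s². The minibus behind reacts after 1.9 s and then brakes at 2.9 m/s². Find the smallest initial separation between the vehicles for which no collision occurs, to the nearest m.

Minimum gap ≈ 24 m

21 mph × 0.44704 = 9.3878 m/s.
Leader travels v²/(2a_L) = 88.131 / 10.200 = 8.640 m before stopping.
Follower covers v·t_r = 9.3878 × 1.9 = 17.837 m while reacting, then v²/(2a_F) = 88.131 / 5.800 = 15.195 m while braking, for a total of 17.837 + 15.195 = 33.032 m.
Since a_F ≤ a_L and the follower starts braking later, the follower is never slower than the leader, so the closest approach is when both have stopped.
Minimum gap = 33.032 − 8.640 = 24.392 m.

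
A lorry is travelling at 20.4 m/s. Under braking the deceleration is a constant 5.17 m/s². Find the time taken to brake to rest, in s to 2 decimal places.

Braking time = v/a = 20.4000 / 5.170 = 3.946 s.

Braking time ≈ 3.95 s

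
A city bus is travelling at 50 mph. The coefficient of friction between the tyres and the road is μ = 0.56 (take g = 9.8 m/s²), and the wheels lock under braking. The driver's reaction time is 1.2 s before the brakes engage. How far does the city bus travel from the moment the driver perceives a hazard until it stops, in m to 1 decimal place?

50 mph × 0.44704 = 22.3520 m/s.
a = μg = 0.56 × 9.8 = 5.488 m/s².
Reaction distance = v·t_r = 22.3520 × 1.2 = 26.822 m.
Braking distance = v²/(2a) = 22.3520² / (2 × 5.488) = 499.612 / 10.976 = 45.519 m.
Total = 26.822 + 45.519 = 72.341 m.

Total stopping distance ≈ 72.3 m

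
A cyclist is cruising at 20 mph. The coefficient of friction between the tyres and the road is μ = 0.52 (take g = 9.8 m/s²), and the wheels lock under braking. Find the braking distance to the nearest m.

20 mph × 0.44704 = 8.9408 m/s.
a = μg = 0.52 × 9.8 = 5.096 m/s².
Braking distance = v²/(2a) = 8.9408² / (2 × 5.096) = 79.938 / 10.192 = 7.843 m.

Braking distance ≈ 8 m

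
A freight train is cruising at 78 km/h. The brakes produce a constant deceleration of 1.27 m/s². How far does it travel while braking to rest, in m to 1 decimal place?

Braking distance ≈ 184.8 m

78 km/h ÷ 3.6 = 21.6667 m/s.
Braking distance = v²/(2a) = 21.6667² / (2 × 1.270) = 469.446 / 2.540 = 184.821 m.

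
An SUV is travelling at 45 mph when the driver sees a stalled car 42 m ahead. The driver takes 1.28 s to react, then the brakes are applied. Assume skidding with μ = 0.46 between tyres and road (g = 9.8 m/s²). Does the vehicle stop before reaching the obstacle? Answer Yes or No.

45 mph × 0.44704 = 20.1168 m/s.
a = μg = 0.46 × 9.8 = 4.508 m/s².
Reaction distance = 20.1168 × 1.28 = 25.750 m.
Braking distance = v²/(2a) = 404.686 / 9.016 = 44.885 m.
Total stopping distance = 25.750 + 44.885 = 70.635 m, vs 42 m available — it cannot stop in time and overshoots by 70.635 − 42 = 28.635 m.

No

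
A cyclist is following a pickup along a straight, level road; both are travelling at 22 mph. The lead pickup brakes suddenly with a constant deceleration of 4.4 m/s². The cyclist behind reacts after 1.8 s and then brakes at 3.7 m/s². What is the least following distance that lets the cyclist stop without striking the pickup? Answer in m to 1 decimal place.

22 mph × 0.44704 = 9.8349 m/s.
Leader travels v²/(2a_L) = 96.725 / 8.800 = 10.991 m before stopping.
Follower covers v·t_r = 9.8349 × 1.8 = 17.703 m while reacting, then v²/(2a_F) = 96.725 / 7.400 = 13.071 m while braking, for a total of 17.703 + 13.071 = 30.774 m.
Since a_F ≤ a_L and the follower starts braking later, the follower is never slower than the leader, so the closest approach is when both have stopped.
Minimum gap = 30.774 − 10.991 = 19.783 m.

Minimum gap ≈ 19.8 m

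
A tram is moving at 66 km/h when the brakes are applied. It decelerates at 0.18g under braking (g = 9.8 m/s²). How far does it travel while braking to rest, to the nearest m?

Braking distance ≈ 95 m

66 km/h ÷ 3.6 = 18.3333 m/s.
a = 0.18 × 9.8 = 1.764 m/s².
Braking distance = v²/(2a) = 18.3333² / (2 × 1.764) = 336.110 / 3.528 = 95.269 m.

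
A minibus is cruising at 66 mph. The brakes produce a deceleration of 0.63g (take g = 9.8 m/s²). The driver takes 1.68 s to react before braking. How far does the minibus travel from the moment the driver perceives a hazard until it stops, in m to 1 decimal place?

66 mph × 0.44704 = 29.5046 m/s.
a = 0.63 × 9.8 = 6.174 m/s².
Reaction distance = v·t_r = 29.5046 × 1.68 = 49.568 m.
Braking distance = v²/(2a) = 29.5046² / (2 × 6.174) = 870.521 / 12.348 = 70.499 m.
Total = 49.568 + 70.499 = 120.067 m.

Total stopping distance ≈ 120.1 m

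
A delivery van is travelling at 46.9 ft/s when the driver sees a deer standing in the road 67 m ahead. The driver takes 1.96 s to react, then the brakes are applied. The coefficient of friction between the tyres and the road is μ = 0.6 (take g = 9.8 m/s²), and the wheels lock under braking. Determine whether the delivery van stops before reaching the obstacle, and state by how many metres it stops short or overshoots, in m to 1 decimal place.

Yes — it stops 21.6 m short of the obstacle

46.9 ft/s × 0.3048 = 14.2951 m/s.
a = μg = 0.6 × 9.8 = 5.880 m/s².
Reaction distance = 14.2951 × 1.96 = 28.018 m.
Braking distance = v²/(2a) = 204.350 / 11.760 = 17.377 m.
Total stopping distance = 28.018 + 17.377 = 45.395 m, vs 67 m available — it stops with 67 − 45.395 = 21.605 m to spare.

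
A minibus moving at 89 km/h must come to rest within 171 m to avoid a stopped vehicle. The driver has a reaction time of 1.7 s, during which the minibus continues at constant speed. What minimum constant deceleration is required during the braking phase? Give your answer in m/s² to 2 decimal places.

Required deceleration ≈ 2.37 m/s²

89 km/h ÷ 3.6 = 24.7222 m/s.
Distance covered during reaction = 24.7222 × 1.7 = 42.028 m.
Distance available for braking: 171 − 42.028 = 128.972 m.
v² = 2a·d ⇒ a = v²/(2d) = 24.7222² / (2 × 128.972) = 611.187 / 257.944 = 2.3695 m/s².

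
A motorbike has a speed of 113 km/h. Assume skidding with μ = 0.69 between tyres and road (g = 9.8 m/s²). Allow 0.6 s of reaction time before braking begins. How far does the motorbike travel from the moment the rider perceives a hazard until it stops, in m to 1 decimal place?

Total stopping distance ≈ 91.7 m

113 km/h ÷ 3.6 = 31.3889 m/s.
a = μg = 0.69 × 9.8 = 6.762 m/s².
Reaction distance = v·t_r = 31.3889 × 0.6 = 18.833 m.
Braking distance = v²/(2a) = 31.3889² / (2 × 6.762) = 985.263 / 13.524 = 72.853 m.
Total = 18.833 + 72.853 = 91.686 m.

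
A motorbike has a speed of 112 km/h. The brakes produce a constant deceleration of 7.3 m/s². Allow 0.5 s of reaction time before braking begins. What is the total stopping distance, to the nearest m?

112 km/h ÷ 3.6 = 31.1111 m/s.
Reaction distance = v·t_r = 31.1111 × 0.5 = 15.556 m.
Braking distance = v²/(2a) = 31.1111² / (2 × 7.300) = 967.901 / 14.600 = 66.295 m.
Total = 15.556 + 66.295 = 81.851 m.

Total stopping distance ≈ 82 m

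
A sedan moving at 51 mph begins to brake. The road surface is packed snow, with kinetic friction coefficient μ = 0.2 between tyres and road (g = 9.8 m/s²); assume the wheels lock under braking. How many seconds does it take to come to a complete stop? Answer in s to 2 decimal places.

51 mph × 0.44704 = 22.7990 m/s.
a = μg = 0.2 × 9.8 = 1.960 m/s².
Braking time = v/a = 22.7990 / 1.960 = 11.632 s.

Braking time ≈ 11.63 s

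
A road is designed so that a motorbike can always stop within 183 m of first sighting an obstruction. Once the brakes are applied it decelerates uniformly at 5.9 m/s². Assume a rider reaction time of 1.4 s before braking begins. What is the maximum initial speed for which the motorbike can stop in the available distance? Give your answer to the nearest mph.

Stopping distance: v·t_r + v²/(2a) = 183 with t_r = 1.4 s and a = 5.900 m/s².
So v² + 16.520 v − 2159.40 = 0.
Positive root: v = −a·t_r + √((a·t_r)² + 2a·d) = −8.260 + √(68.228 + 2159.40) = 38.9378 m/s.
38.9378 m/s ÷ 0.44704 = 87.101 mph.

Maximum speed ≈ 87 mph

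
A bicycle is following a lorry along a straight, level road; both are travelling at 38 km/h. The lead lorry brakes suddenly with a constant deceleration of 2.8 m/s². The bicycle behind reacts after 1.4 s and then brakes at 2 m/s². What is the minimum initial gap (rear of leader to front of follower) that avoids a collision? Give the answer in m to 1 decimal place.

Minimum gap ≈ 22.7 m

38 km/h ÷ 3.6 = 10.5556 m/s.
Leader travels v²/(2a_L) = 111.421 / 5.600 = 19.897 m before stopping.
Follower covers v·t_r = 10.5556 × 1.4 = 14.778 m while reacting, then v²/(2a_F) = 111.421 / 4.000 = 27.855 m while braking, for a total of 14.778 + 27.855 = 42.633 m.
Since a_F ≤ a_L and the follower starts braking later, the follower is never slower than the leader, so the closest approach is when both have stopped.
Minimum gap = 42.633 − 19.897 = 22.736 m.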